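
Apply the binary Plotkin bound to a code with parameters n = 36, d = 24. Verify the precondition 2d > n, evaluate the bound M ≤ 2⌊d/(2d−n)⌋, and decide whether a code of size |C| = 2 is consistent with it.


Plotkin bound M ≤ 4; given |C| = 2 ≤ bound (satisfied).

Check applicability: 2d = 48, n = 36.
2d − n = 12 > 0, so Plotkin applies.
Compute d/(2d−n) = 24/12 ≈ 2.0000.
⌊d/(2d−n)⌋ = 2.
Plotkin bound: M ≤ 2·2 = 4.
Given |C| = 2, check: satisfied.
This |C| is below the Plotkin bound.


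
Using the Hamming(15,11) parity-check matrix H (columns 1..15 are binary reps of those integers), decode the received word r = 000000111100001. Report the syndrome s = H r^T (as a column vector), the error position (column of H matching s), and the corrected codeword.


s = (0, 0, 1, 1)^T, error position = 3, corrected codeword c = 001000111100001

Compute s = H r^T mod 2 one row at a time:
  s_1 = 1 + 1 + 1 + 0 + 0 + 0 + 0 + 1 = 4 ≡ 0 (mod 2).
  s_2 = 0 + 0 + 0 + 1 + 0 + 0 + 0 + 1 = 2 ≡ 0 (mod 2).
  s_3 = 0 + 0 + 0 + 1 + 1 + 0 + 0 + 1 = 3 ≡ 1 (mod 2).
  s_4 = 0 + 0 + 0 + 1 + 1 + 0 + 0 + 1 = 3 ≡ 1 (mod 2).
s = (0, 0, 1, 1)^T — this equals column 3 of H (binary 0011), so error is at position 3.
Correct: flip bit 3 of r = 000000111100001 to get c = 001000111100001.


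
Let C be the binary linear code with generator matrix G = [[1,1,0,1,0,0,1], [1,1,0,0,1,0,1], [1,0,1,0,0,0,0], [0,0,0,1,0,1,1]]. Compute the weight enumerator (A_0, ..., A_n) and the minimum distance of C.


Weight distribution: A_0 = 1, A_2 = 2, A_3 = 4, A_4 = 5, A_5 = 4. Minimum distance d = 2.

Enumerate all 2^4 = 16 messages m ∈ F_2^4.
For each, compute codeword c = mG in F_2^7, then tally its weight.
  m = 0000 → c = 0000000, weight = 0.
  m = 1000 → c = 1101001, weight = 4.
  m = 0100 → c = 1100101, weight = 4.
  m = 1100 → c = 0001100, weight = 2.
  m = 0010 → c = 1010000, weight = 2.
  m = 1010 → c = 0111001, weight = 4.
  m = 0110 → c = 0110101, weight = 4.
  m = 1110 → c = 1011100, weight = 4.
  m = 0001 → c = 0001011, weight = 3.
  m = 1001 → c = 1100010, weight = 3.
  m = 0101 → c = 1101110, weight = 5.
  m = 1101 → c = 0000111, weight = 3.
  m = 0011 → c = 1011011, weight = 5.
  m = 1011 → c = 0110010, weight = 3.
  m = 0111 → c = 0111110, weight = 5.
  m = 1111 → c = 1010111, weight = 5.
Tally weights:
  weight 0: 1 codewords.
  weight 2: 2 codewords.
  weight 3: 4 codewords.
  weight 4: 5 codewords.
  weight 5: 4 codewords.
Minimum distance d = smallest w > 0 with A_w > 0 = 2.
Sanity: Σ A_w = 16 = 2^4 = 16 ✓.


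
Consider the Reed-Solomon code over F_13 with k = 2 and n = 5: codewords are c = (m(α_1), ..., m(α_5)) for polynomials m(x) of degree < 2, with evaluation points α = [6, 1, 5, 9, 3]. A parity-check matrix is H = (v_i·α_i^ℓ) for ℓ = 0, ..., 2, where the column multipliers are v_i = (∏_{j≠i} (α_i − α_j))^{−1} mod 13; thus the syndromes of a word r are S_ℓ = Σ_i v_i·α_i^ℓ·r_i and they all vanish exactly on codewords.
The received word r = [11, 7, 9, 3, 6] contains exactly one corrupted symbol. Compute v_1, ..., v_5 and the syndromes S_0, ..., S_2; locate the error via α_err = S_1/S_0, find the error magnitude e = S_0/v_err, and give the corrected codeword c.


S = (5, 12, 8), error at position 3, error magnitude e = 4, c = [11, 7, 5, 3, 6].

Step 1: column multipliers v_i = (∏_{j≠i}(α_i − α_j))^{−1} mod 13.
  i = 1 (α = 6): (6−1)(6−5)(6−9)(6−3) = 5·1·(−3)·3 = −45 ≡ 7, so v_1 = 7^{−1} = 2 (mod 13).
  i = 2 (α = 1): (1−6)(1−5)(1−9)(1−3) = (−5)·(−4)·(−8)·(−2) = 320 ≡ 8, so v_2 = 8^{−1} = 5 (mod 13).
  i = 3 (α = 5): (5−6)(5−1)(5−9)(5−3) = (−1)·4·(−4)·2 = 32 ≡ 6, so v_3 = 6^{−1} = 11 (mod 13).
  i = 4 (α = 9): (9−6)(9−1)(9−5)(9−3) = 3·8·4·6 = 576 ≡ 4, so v_4 = 4^{−1} = 10 (mod 13).
  i = 5 (α = 3): (3−6)(3−1)(3−5)(3−9) = (−3)·2·(−2)·(−6) = −72 ≡ 6, so v_5 = 6^{−1} = 11 (mod 13).
  v = [2, 5, 11, 10, 11].
Step 2: syndromes of r = [11, 7, 9, 3, 6] (all sums mod 13).
  S_0 = Σ v_i r_i = 2·11 + 5·7 + 11·9 + 10·3 + 11·6 = 252 ≡ 5.
  S_1 = Σ v_i α_i r_i = 2·6·11 + 5·1·7 + 11·5·9 + 10·9·3 + 11·3·6 = 1130 ≡ 12.
  α_i^2 mod 13 = [10, 1, 12, 3, 9].
  S_2 = Σ v_i α_i^2 r_i = 2·10·11 + 5·1·7 + 11·12·9 + 10·3·3 + 11·9·6 = 2127 ≡ 8.
  S = (5, 12, 8) ≠ 0, so r is not a codeword (an error is present).
Step 3: locate the error. For a single error e at position i, S_ℓ = v_i·e·α_i^ℓ, so α_err = S_1/S_0.
  S_0^{−1} = 5^{−1} = 8 (mod 13), so α_err = 12·8 = 96 ≡ 5 = α_3. Error position i = 3.
  Consistency check: S_2/S_1 = 8·12 = 96 ≡ 5 = α_err ✓ (single-error assumption holds).
Step 4: error magnitude e = S_0/v_3 = S_0·∏_{j≠3}(α_3 − α_j) = 5·6 = 30 ≡ 4 (mod 13).
Step 5: correct position 3: c_3 = r_3 − e = 9 − 4 ≡ 5 (mod 13). Hence c = [11, 7, 5, 3, 6].
  Check: interpolating c through the α_i gives m(x) = 1 + 6·x (degree < 2) with m(α_i) = c_i for every i, so c is indeed a codeword.


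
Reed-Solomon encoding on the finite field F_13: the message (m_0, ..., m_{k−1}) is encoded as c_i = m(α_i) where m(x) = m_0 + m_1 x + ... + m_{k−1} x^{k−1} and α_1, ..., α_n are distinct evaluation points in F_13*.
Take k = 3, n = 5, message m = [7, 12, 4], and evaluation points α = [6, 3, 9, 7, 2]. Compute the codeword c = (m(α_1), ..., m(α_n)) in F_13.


c = [2, 1, 10, 1, 8]

Message polynomial: m(x) = 7 + 12·x + 4·x^2 (mod 13).
For each evaluation point α_i, compute m(α_i) mod 13:
  α_1 = 6: Horner steps 4 → 10 → 2, so m(6) = 2.
  α_2 = 3: Horner steps 4 → 11 → 1, so m(3) = 1.
  α_3 = 9: Horner steps 4 → 9 → 10, so m(9) = 10.
  α_4 = 7: Horner steps 4 → 1 → 1, so m(7) = 1.
  α_5 = 2: Horner steps 4 → 7 → 8, so m(2) = 8.
Codeword c = [2, 1, 10, 1, 8] ∈ F_13^5.


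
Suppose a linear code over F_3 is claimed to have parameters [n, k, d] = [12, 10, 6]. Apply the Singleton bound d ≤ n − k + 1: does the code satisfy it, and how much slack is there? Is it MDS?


Singleton RHS = n − k + 1 = 3, slack = -3, bound violated (no such code; not MDS).

Singleton bound: d ≤ n − k + 1.
Here n = 12, k = 10, so n − k + 1 = 3.
Given d = 6, check d ≤ 3: NO.
Slack = (n − k + 1) − d = -3.
The slack is negative: d = 6 exceeds n − k + 1 = 3 by 3, so the Singleton bound is violated and no linear [12, 10, 6]_3 code can exist. In particular it is not MDS (MDS requires d = n − k + 1 exactly).
Description: the claimed parameters are [12, 10, 6]_3; such a code would be impossible (violates the Singleton bound).


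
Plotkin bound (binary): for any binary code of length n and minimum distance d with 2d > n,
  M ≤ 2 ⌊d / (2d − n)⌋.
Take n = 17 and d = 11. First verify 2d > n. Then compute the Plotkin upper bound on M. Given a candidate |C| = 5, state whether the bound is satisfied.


Plotkin bound M ≤ 4; given |C| = 5 > bound (violated).

Check applicability: 2d = 22, n = 17.
2d − n = 5 > 0, so Plotkin applies.
Compute d/(2d−n) = 11/5 ≈ 2.2000.
⌊d/(2d−n)⌋ = 2.
Plotkin bound: M ≤ 2·2 = 4.
Given |C| = 5, check: VIOLATED.
This |C| is above the Plotkin bound, so no binary code with n = 17, d = 11 and 5 codewords exists.


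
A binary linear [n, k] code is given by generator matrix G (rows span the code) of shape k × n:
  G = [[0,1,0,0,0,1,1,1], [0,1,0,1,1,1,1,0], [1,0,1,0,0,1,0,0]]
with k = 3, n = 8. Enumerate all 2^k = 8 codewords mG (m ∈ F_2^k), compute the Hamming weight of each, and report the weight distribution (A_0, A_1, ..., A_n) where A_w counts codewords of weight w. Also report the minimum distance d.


Weight distribution: A_0 = 1, A_3 = 2, A_4 = 1, A_5 = 2, A_6 = 2. Minimum distance d = 3.

Enumerate all 2^3 = 8 messages m ∈ F_2^3.
For each, compute codeword c = mG in F_2^8, then tally its weight.
  m = 000 → c = 00000000, weight = 0.
  m = 100 → c = 01000111, weight = 4.
  m = 010 → c = 01011110, weight = 5.
  m = 110 → c = 00011001, weight = 3.
  m = 001 → c = 10100100, weight = 3.
  m = 101 → c = 11100011, weight = 5.
  m = 011 → c = 11111010, weight = 6.
  m = 111 → c = 10111101, weight = 6.
Tally weights:
  weight 0: 1 codewords.
  weight 3: 2 codewords.
  weight 4: 1 codewords.
  weight 5: 2 codewords.
  weight 6: 2 codewords.
Minimum distance d = smallest w > 0 with A_w > 0 = 3.
Sanity: Σ A_w = 8 = 2^3 = 8 ✓.


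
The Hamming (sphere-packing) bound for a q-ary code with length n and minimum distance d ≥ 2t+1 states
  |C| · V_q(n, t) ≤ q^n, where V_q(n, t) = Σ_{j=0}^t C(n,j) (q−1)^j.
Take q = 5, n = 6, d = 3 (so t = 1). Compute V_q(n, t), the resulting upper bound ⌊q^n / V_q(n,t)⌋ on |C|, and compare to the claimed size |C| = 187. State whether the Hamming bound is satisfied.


V_q(n, t) = 25, q^n = 15625, Hamming bound = 625, |C| = 187 ≤ bound (satisfied).

Step 1: Compute V_q(n, t) = Σ_{j=0}^1 C(n, j) (q−1)^j.
  j = 0: C(6,0)·(4)^0 = 1·1 = 1.
  j = 1: C(6,1)·(4)^1 = 6·4 = 24.
  V_q(n, t) = 1 + 24 = 25.
Step 2: q^n = 5^6 = 15625.
Step 3: Hamming bound ⌊q^n / V_q(n,t)⌋ = ⌊15625/25⌋ = 625.
Step 4: Compare |C| = 187 to 625: satisfied.
The claimed |C| lies below the Hamming bound.


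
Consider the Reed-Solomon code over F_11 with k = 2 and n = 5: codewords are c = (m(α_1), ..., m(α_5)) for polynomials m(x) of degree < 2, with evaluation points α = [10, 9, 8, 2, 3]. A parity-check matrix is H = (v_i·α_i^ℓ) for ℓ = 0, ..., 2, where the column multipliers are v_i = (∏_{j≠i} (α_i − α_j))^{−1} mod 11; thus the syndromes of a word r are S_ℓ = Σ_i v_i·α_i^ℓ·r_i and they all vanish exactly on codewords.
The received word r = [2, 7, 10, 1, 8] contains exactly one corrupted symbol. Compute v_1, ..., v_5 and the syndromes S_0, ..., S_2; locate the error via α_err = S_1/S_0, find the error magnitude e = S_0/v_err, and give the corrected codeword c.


S = (6, 10, 2), error at position 2, error magnitude e = 1, c = [2, 6, 10, 1, 8].

Step 1: column multipliers v_i = (∏_{j≠i}(α_i − α_j))^{−1} mod 11.
  i = 1 (α = 10): (10−9)(10−8)(10−2)(10−3) = 1·2·8·7 = 112 ≡ 2, so v_1 = 2^{−1} = 6 (mod 11).
  i = 2 (α = 9): (9−10)(9−8)(9−2)(9−3) = (−1)·1·7·6 = −42 ≡ 2, so v_2 = 2^{−1} = 6 (mod 11).
  i = 3 (α = 8): (8−10)(8−9)(8−2)(8−3) = (−2)·(−1)·6·5 = 60 ≡ 5, so v_3 = 5^{−1} = 9 (mod 11).
  i = 4 (α = 2): (2−10)(2−9)(2−8)(2−3) = (−8)·(−7)·(−6)·(−1) = 336 ≡ 6, so v_4 = 6^{−1} = 2 (mod 11).
  i = 5 (α = 3): (3−10)(3−9)(3−8)(3−2) = (−7)·(−6)·(−5)·1 = −210 ≡ 10, so v_5 = 10^{−1} = 10 (mod 11).
  v = [6, 6, 9, 2, 10].
Step 2: syndromes of r = [2, 7, 10, 1, 8] (all sums mod 11).
  S_0 = Σ v_i r_i = 6·2 + 6·7 + 9·10 + 2·1 + 10·8 = 226 ≡ 6.
  S_1 = Σ v_i α_i r_i = 6·10·2 + 6·9·7 + 9·8·10 + 2·2·1 + 10·3·8 = 1462 ≡ 10.
  α_i^2 mod 11 = [1, 4, 9, 4, 9].
  S_2 = Σ v_i α_i^2 r_i = 6·1·2 + 6·4·7 + 9·9·10 + 2·4·1 + 10·9·8 = 1718 ≡ 2.
  S = (6, 10, 2) ≠ 0, so r is not a codeword (an error is present).
Step 3: locate the error. For a single error e at position i, S_ℓ = v_i·e·α_i^ℓ, so α_err = S_1/S_0.
  S_0^{−1} = 6^{−1} = 2 (mod 11), so α_err = 10·2 = 20 ≡ 9 = α_2. Error position i = 2.
  Consistency check: S_2/S_1 = 2·10 = 20 ≡ 9 = α_err ✓ (single-error assumption holds).
Step 4: error magnitude e = S_0/v_2 = S_0·∏_{j≠2}(α_2 − α_j) = 6·2 = 12 ≡ 1 (mod 11).
Step 5: correct position 2: c_2 = r_2 − e = 7 − 1 ≡ 6 (mod 11). Hence c = [2, 6, 10, 1, 8].
  Check: interpolating c through the α_i gives m(x) = 9 + 7·x (degree < 2) with m(α_i) = c_i for every i, so c is indeed a codeword.


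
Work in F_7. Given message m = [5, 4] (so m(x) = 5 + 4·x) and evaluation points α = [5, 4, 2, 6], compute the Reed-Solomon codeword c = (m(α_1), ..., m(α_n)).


c = [4, 0, 6, 1]

Message polynomial: m(x) = 5 + 4·x (mod 7).
For each evaluation point α_i, compute m(α_i) mod 7:
  α_1 = 5: Horner steps 4 → 4, so m(5) = 4.
  α_2 = 4: Horner steps 4 → 0, so m(4) = 0.
  α_3 = 2: Horner steps 4 → 6, so m(2) = 6.
  α_4 = 6: Horner steps 4 → 1, so m(6) = 1.
Codeword c = [4, 0, 6, 1] ∈ F_7^4.


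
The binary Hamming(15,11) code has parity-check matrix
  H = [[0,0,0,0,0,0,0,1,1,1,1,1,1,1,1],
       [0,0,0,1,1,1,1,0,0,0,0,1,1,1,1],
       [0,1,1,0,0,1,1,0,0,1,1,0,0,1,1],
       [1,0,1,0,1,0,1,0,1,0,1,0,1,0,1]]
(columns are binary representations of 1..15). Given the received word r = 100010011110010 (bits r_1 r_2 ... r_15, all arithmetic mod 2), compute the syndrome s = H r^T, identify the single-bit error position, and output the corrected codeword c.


s = (1, 0, 1, 0)^T, error position = 10, corrected codeword c = 100010011010010

Compute s = H r^T mod 2 one row at a time:
  s_1 = 1 + 1 + 1 + 1 + 0 + 0 + 1 + 0 = 5 ≡ 1 (mod 2).
  s_2 = 0 + 1 + 0 + 0 + 0 + 0 + 1 + 0 = 2 ≡ 0 (mod 2).
  s_3 = 0 + 0 + 0 + 0 + 1 + 1 + 1 + 0 = 3 ≡ 1 (mod 2).
  s_4 = 1 + 0 + 1 + 0 + 1 + 1 + 0 + 0 = 4 ≡ 0 (mod 2).
s = (1, 0, 1, 0)^T — this equals column 10 of H (binary 1010), so error is at position 10.
Correct: flip bit 10 of r = 100010011110010 to get c = 100010011010010.


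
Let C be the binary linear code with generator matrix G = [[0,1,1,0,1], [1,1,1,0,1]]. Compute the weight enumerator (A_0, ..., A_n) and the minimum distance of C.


Weight distribution: A_0 = 1, A_1 = 1, A_3 = 1, A_4 = 1. Minimum distance d = 1.

Enumerate all 2^2 = 4 messages m ∈ F_2^2.
For each, compute codeword c = mG in F_2^5, then tally its weight.
  m = 00 → c = 00000, weight = 0.
  m = 10 → c = 01101, weight = 3.
  m = 01 → c = 11101, weight = 4.
  m = 11 → c = 10000, weight = 1.
Tally weights:
  weight 0: 1 codewords.
  weight 1: 1 codewords.
  weight 3: 1 codewords.
  weight 4: 1 codewords.
Minimum distance d = smallest w > 0 with A_w > 0 = 1.
Sanity: Σ A_w = 4 = 2^2 = 4 ✓.


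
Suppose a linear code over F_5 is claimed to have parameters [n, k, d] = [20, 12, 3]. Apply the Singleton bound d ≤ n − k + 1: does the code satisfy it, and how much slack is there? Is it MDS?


Singleton RHS = n − k + 1 = 9, slack = 6, bound satisfied, not MDS.

Singleton bound: d ≤ n − k + 1.
Here n = 20, k = 12, so n − k + 1 = 9.
Given d = 3, check d ≤ 9: YES.
Slack = (n − k + 1) − d = 6.
The code is NOT MDS (slack = 6 > 0).
Description: the claimed parameters are [20, 12, 3]_5; such a code would be non-MDS.


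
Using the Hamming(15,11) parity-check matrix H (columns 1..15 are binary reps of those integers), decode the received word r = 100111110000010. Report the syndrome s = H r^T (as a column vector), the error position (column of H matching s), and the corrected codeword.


s = (0, 1, 1, 1)^T, error position = 7, corrected codeword c = 100111010000010

Compute s = H r^T mod 2 one row at a time:
  s_1 = 1 + 0 + 0 + 0 + 0 + 0 + 1 + 0 = 2 ≡ 0 (mod 2).
  s_2 = 1 + 1 + 1 + 1 + 0 + 0 + 1 + 0 = 5 ≡ 1 (mod 2).
  s_3 = 0 + 0 + 1 + 1 + 0 + 0 + 1 + 0 = 3 ≡ 1 (mod 2).
  s_4 = 1 + 0 + 1 + 1 + 0 + 0 + 0 + 0 = 3 ≡ 1 (mod 2).
s = (0, 1, 1, 1)^T — this equals column 7 of H (binary 0111), so error is at position 7.
Correct: flip bit 7 of r = 100111110000010 to get c = 100111010000010.


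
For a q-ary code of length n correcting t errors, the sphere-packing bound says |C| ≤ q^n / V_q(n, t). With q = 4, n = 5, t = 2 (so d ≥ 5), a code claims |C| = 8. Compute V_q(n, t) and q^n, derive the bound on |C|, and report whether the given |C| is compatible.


V_q(n, t) = 106, q^n = 1024, Hamming bound = 9, |C| = 8 ≤ bound (satisfied).

Step 1: Compute V_q(n, t) = Σ_{j=0}^2 C(n, j) (q−1)^j.
  j = 0: C(5,0)·(3)^0 = 1·1 = 1.
  j = 1: C(5,1)·(3)^1 = 5·3 = 15.
  j = 2: C(5,2)·(3)^2 = 10·9 = 90.
  V_q(n, t) = 1 + 15 + 90 = 106.
Step 2: q^n = 4^5 = 1024.
Step 3: Hamming bound ⌊q^n / V_q(n,t)⌋ = ⌊1024/106⌋ = 9.
Step 4: Compare |C| = 8 to 9: satisfied.
The claimed |C| lies below the Hamming bound.


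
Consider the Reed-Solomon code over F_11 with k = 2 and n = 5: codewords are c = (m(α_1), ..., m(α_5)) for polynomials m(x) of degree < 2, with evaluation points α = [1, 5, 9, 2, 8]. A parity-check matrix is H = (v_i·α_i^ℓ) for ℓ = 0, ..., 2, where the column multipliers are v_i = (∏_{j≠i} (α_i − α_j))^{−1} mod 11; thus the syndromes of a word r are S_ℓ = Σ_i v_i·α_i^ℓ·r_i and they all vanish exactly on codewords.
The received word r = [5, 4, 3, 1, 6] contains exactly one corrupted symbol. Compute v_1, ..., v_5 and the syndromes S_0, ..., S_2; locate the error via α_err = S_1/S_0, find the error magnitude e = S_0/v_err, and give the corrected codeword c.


S = (9, 7, 3), error at position 4, error magnitude e = 10, c = [5, 4, 3, 2, 6].

Step 1: column multipliers v_i = (∏_{j≠i}(α_i − α_j))^{−1} mod 11.
  i = 1 (α = 1): (1−5)(1−9)(1−2)(1−8) = (−4)·(−8)·(−1)·(−7) = 224 ≡ 4, so v_1 = 4^{−1} = 3 (mod 11).
  i = 2 (α = 5): (5−1)(5−9)(5−2)(5−8) = 4·(−4)·3·(−3) = 144 ≡ 1, so v_2 = 1^{−1} = 1 (mod 11).
  i = 3 (α = 9): (9−1)(9−5)(9−2)(9−8) = 8·4·7·1 = 224 ≡ 4, so v_3 = 4^{−1} = 3 (mod 11).
  i = 4 (α = 2): (2−1)(2−5)(2−9)(2−8) = 1·(−3)·(−7)·(−6) = −126 ≡ 6, so v_4 = 6^{−1} = 2 (mod 11).
  i = 5 (α = 8): (8−1)(8−5)(8−9)(8−2) = 7·3·(−1)·6 = −126 ≡ 6, so v_5 = 6^{−1} = 2 (mod 11).
  v = [3, 1, 3, 2, 2].
Step 2: syndromes of r = [5, 4, 3, 1, 6] (all sums mod 11).
  S_0 = Σ v_i r_i = 3·5 + 1·4 + 3·3 + 2·1 + 2·6 = 42 ≡ 9.
  S_1 = Σ v_i α_i r_i = 3·1·5 + 1·5·4 + 3·9·3 + 2·2·1 + 2·8·6 = 216 ≡ 7.
  α_i^2 mod 11 = [1, 3, 4, 4, 9].
  S_2 = Σ v_i α_i^2 r_i = 3·1·5 + 1·3·4 + 3·4·3 + 2·4·1 + 2·9·6 = 179 ≡ 3.
  S = (9, 7, 3) ≠ 0, so r is not a codeword (an error is present).
Step 3: locate the error. For a single error e at position i, S_ℓ = v_i·e·α_i^ℓ, so α_err = S_1/S_0.
  S_0^{−1} = 9^{−1} = 5 (mod 11), so α_err = 7·5 = 35 ≡ 2 = α_4. Error position i = 4.
  Consistency check: S_2/S_1 = 3·8 = 24 ≡ 2 = α_err ✓ (single-error assumption holds).
Step 4: error magnitude e = S_0/v_4 = S_0·∏_{j≠4}(α_4 − α_j) = 9·6 = 54 ≡ 10 (mod 11).
Step 5: correct position 4: c_4 = r_4 − e = 1 − 10 ≡ 2 (mod 11). Hence c = [5, 4, 3, 2, 6].
  Check: interpolating c through the α_i gives m(x) = 8 + 8·x (degree < 2) with m(α_i) = c_i for every i, so c is indeed a codeword.


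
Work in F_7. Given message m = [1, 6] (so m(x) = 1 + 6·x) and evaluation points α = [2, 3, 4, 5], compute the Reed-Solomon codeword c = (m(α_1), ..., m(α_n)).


c = [6, 5, 4, 3]

Message polynomial: m(x) = 1 + 6·x (mod 7).
For each evaluation point α_i, compute m(α_i) mod 7:
  α_1 = 2: Horner steps 6 → 6, so m(2) = 6.
  α_2 = 3: Horner steps 6 → 5, so m(3) = 5.
  α_3 = 4: Horner steps 6 → 4, so m(4) = 4.
  α_4 = 5: Horner steps 6 → 3, so m(5) = 3.
Codeword c = [6, 5, 4, 3] ∈ F_7^4.


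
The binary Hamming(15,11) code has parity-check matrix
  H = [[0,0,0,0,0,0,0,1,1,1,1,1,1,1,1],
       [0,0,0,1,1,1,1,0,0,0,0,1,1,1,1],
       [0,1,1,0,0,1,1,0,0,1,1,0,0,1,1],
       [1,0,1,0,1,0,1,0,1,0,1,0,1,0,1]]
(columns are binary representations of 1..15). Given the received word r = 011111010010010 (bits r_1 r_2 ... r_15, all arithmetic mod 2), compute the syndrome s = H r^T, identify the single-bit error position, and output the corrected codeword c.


s = (1, 0, 1, 1)^T, error position = 11, corrected codeword c = 011111010000010

Compute s = H r^T mod 2 one row at a time:
  s_1 = 1 + 0 + 0 + 1 + 0 + 0 + 1 + 0 = 3 ≡ 1 (mod 2).
  s_2 = 1 + 1 + 1 + 0 + 0 + 0 + 1 + 0 = 4 ≡ 0 (mod 2).
  s_3 = 1 + 1 + 1 + 0 + 0 + 1 + 1 + 0 = 5 ≡ 1 (mod 2).
  s_4 = 0 + 1 + 1 + 0 + 0 + 1 + 0 + 0 = 3 ≡ 1 (mod 2).
s = (1, 0, 1, 1)^T — this equals column 11 of H (binary 1011), so error is at position 11.
Correct: flip bit 11 of r = 011111010010010 to get c = 011111010000010.


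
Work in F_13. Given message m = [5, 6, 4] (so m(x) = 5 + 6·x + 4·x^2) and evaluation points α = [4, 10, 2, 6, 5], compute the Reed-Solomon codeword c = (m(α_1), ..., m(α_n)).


c = [2, 10, 7, 3, 5]

Message polynomial: m(x) = 5 + 6·x + 4·x^2 (mod 13).
For each evaluation point α_i, compute m(α_i) mod 13:
  α_1 = 4: Horner steps 4 → 9 → 2, so m(4) = 2.
  α_2 = 10: Horner steps 4 → 7 → 10, so m(10) = 10.
  α_3 = 2: Horner steps 4 → 1 → 7, so m(2) = 7.
  α_4 = 6: Horner steps 4 → 4 → 3, so m(6) = 3.
  α_5 = 5: Horner steps 4 → 0 → 5, so m(5) = 5.
Codeword c = [2, 10, 7, 3, 5] ∈ F_13^5.


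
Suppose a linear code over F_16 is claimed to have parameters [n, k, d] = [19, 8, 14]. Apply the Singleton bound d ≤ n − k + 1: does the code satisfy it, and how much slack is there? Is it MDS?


Singleton RHS = n − k + 1 = 12, slack = -2, bound violated (no such code; not MDS).

Singleton bound: d ≤ n − k + 1.
Here n = 19, k = 8, so n − k + 1 = 12.
Given d = 14, check d ≤ 12: NO.
Slack = (n − k + 1) − d = -2.
The slack is negative: d = 14 exceeds n − k + 1 = 12 by 2, so the Singleton bound is violated and no linear [19, 8, 14]_16 code can exist. In particular it is not MDS (MDS requires d = n − k + 1 exactly).
Description: the claimed parameters are [19, 8, 14]_16; such a code would be impossible (violates the Singleton bound).


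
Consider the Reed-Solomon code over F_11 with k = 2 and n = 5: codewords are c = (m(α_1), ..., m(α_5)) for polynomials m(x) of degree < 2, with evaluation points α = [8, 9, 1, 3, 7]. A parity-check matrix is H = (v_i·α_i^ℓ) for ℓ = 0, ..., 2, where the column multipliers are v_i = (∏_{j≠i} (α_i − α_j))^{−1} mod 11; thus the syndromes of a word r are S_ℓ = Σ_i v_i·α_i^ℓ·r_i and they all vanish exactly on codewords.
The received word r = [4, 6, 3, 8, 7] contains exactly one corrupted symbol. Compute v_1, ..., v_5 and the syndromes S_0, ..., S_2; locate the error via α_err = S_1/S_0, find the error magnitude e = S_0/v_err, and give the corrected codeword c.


S = (2, 7, 8), error at position 2, error magnitude e = 5, c = [4, 1, 3, 8, 7].

Step 1: column multipliers v_i = (∏_{j≠i}(α_i − α_j))^{−1} mod 11.
  i = 1 (α = 8): (8−9)(8−1)(8−3)(8−7) = (−1)·7·5·1 = −35 ≡ 9, so v_1 = 9^{−1} = 5 (mod 11).
  i = 2 (α = 9): (9−8)(9−1)(9−3)(9−7) = 1·8·6·2 = 96 ≡ 8, so v_2 = 8^{−1} = 7 (mod 11).
  i = 3 (α = 1): (1−8)(1−9)(1−3)(1−7) = (−7)·(−8)·(−2)·(−6) = 672 ≡ 1, so v_3 = 1^{−1} = 1 (mod 11).
  i = 4 (α = 3): (3−8)(3−9)(3−1)(3−7) = (−5)·(−6)·2·(−4) = −240 ≡ 2, so v_4 = 2^{−1} = 6 (mod 11).
  i = 5 (α = 7): (7−8)(7−9)(7−1)(7−3) = (−1)·(−2)·6·4 = 48 ≡ 4, so v_5 = 4^{−1} = 3 (mod 11).
  v = [5, 7, 1, 6, 3].
Step 2: syndromes of r = [4, 6, 3, 8, 7] (all sums mod 11).
  S_0 = Σ v_i r_i = 5·4 + 7·6 + 1·3 + 6·8 + 3·7 = 134 ≡ 2.
  S_1 = Σ v_i α_i r_i = 5·8·4 + 7·9·6 + 1·1·3 + 6·3·8 + 3·7·7 = 832 ≡ 7.
  α_i^2 mod 11 = [9, 4, 1, 9, 5].
  S_2 = Σ v_i α_i^2 r_i = 5·9·4 + 7·4·6 + 1·1·3 + 6·9·8 + 3·5·7 = 888 ≡ 8.
  S = (2, 7, 8) ≠ 0, so r is not a codeword (an error is present).
Step 3: locate the error. For a single error e at position i, S_ℓ = v_i·e·α_i^ℓ, so α_err = S_1/S_0.
  S_0^{−1} = 2^{−1} = 6 (mod 11), so α_err = 7·6 = 42 ≡ 9 = α_2. Error position i = 2.
  Consistency check: S_2/S_1 = 8·8 = 64 ≡ 9 = α_err ✓ (single-error assumption holds).
Step 4: error magnitude e = S_0/v_2 = S_0·∏_{j≠2}(α_2 − α_j) = 2·8 = 16 ≡ 5 (mod 11).
Step 5: correct position 2: c_2 = r_2 − e = 6 − 5 ≡ 1 (mod 11). Hence c = [4, 1, 3, 8, 7].
  Check: interpolating c through the α_i gives m(x) = 6 + 8·x (degree < 2) with m(α_i) = c_i for every i, so c is indeed a codeword.


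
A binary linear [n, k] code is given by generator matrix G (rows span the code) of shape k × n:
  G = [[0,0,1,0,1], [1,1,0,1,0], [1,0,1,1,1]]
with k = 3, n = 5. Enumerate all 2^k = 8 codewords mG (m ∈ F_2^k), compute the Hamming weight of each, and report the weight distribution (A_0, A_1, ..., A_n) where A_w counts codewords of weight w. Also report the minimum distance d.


Weight distribution: A_0 = 1, A_1 = 1, A_2 = 2, A_3 = 2, A_4 = 1, A_5 = 1. Minimum distance d = 1.

Enumerate all 2^3 = 8 messages m ∈ F_2^3.
For each, compute codeword c = mG in F_2^5, then tally its weight.
  m = 000 → c = 00000, weight = 0.
  m = 100 → c = 00101, weight = 2.
  m = 010 → c = 11010, weight = 3.
  m = 110 → c = 11111, weight = 5.
  m = 001 → c = 10111, weight = 4.
  m = 101 → c = 10010, weight = 2.
  m = 011 → c = 01101, weight = 3.
  m = 111 → c = 01000, weight = 1.
Tally weights:
  weight 0: 1 codewords.
  weight 1: 1 codewords.
  weight 2: 2 codewords.
  weight 3: 2 codewords.
  weight 4: 1 codewords.
  weight 5: 1 codewords.
Minimum distance d = smallest w > 0 with A_w > 0 = 1.
Sanity: Σ A_w = 8 = 2^3 = 8 ✓.


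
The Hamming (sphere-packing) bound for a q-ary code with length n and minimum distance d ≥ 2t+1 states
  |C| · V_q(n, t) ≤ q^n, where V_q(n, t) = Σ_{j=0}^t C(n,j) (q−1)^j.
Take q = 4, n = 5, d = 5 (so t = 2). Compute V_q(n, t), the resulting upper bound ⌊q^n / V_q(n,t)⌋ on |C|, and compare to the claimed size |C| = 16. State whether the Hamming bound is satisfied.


V_q(n, t) = 106, q^n = 1024, Hamming bound = 9, |C| = 16 > bound (violated).

Step 1: Compute V_q(n, t) = Σ_{j=0}^2 C(n, j) (q−1)^j.
  j = 0: C(5,0)·(3)^0 = 1·1 = 1.
  j = 1: C(5,1)·(3)^1 = 5·3 = 15.
  j = 2: C(5,2)·(3)^2 = 10·9 = 90.
  V_q(n, t) = 1 + 15 + 90 = 106.
Step 2: q^n = 4^5 = 1024.
Step 3: Hamming bound ⌊q^n / V_q(n,t)⌋ = ⌊1024/106⌋ = 9.
Step 4: Compare |C| = 16 to 9: violated.
The claimed |C| lies above the Hamming bound, so no 4-ary code of length 5 with d ≥ 5 can have 16 codewords.


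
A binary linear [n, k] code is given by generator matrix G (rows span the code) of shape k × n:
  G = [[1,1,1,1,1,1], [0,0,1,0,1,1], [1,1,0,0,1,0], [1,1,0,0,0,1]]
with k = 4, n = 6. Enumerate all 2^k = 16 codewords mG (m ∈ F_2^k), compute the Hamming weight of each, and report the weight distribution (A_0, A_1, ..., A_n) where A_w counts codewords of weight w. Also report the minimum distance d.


Weight distribution: A_0 = 1, A_1 = 1, A_2 = 3, A_3 = 6, A_4 = 3, A_5 = 1, A_6 = 1. Minimum distance d = 1.

Enumerate all 2^4 = 16 messages m ∈ F_2^4.
For each, compute codeword c = mG in F_2^6, then tally its weight.
  m = 0000 → c = 000000, weight = 0.
  m = 1000 → c = 111111, weight = 6.
  m = 0100 → c = 001011, weight = 3.
  m = 1100 → c = 110100, weight = 3.
  m = 0010 → c = 110010, weight = 3.
  m = 1010 → c = 001101, weight = 3.
  m = 0110 → c = 111001, weight = 4.
  m = 1110 → c = 000110, weight = 2.
  m = 0001 → c = 110001, weight = 3.
  m = 1001 → c = 001110, weight = 3.
  m = 0101 → c = 111010, weight = 4.
  m = 1101 → c = 000101, weight = 2.
  m = 0011 → c = 000011, weight = 2.
  m = 1011 → c = 111100, weight = 4.
  m = 0111 → c = 001000, weight = 1.
  m = 1111 → c = 110111, weight = 5.
Tally weights:
  weight 0: 1 codewords.
  weight 1: 1 codewords.
  weight 2: 3 codewords.
  weight 3: 6 codewords.
  weight 4: 3 codewords.
  weight 5: 1 codewords.
  weight 6: 1 codewords.
Minimum distance d = smallest w > 0 with A_w > 0 = 1.
Sanity: Σ A_w = 16 = 2^4 = 16 ✓.


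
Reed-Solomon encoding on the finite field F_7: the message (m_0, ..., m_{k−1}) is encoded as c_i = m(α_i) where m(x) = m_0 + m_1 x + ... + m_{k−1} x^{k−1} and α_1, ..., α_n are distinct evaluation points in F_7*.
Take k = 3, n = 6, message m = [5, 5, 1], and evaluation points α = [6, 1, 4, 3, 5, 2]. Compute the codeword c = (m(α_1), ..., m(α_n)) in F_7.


c = [1, 4, 6, 1, 6, 5]

Message polynomial: m(x) = 5 + 5·x + 1·x^2 (mod 7).
For each evaluation point α_i, compute m(α_i) mod 7:
  α_1 = 6: Horner steps 1 → 4 → 1, so m(6) = 1.
  α_2 = 1: Horner steps 1 → 6 → 4, so m(1) = 4.
  α_3 = 4: Horner steps 1 → 2 → 6, so m(4) = 6.
  α_4 = 3: Horner steps 1 → 1 → 1, so m(3) = 1.
  α_5 = 5: Horner steps 1 → 3 → 6, so m(5) = 6.
  α_6 = 2: Horner steps 1 → 0 → 5, so m(2) = 5.
Codeword c = [1, 4, 6, 1, 6, 5] ∈ F_7^6.


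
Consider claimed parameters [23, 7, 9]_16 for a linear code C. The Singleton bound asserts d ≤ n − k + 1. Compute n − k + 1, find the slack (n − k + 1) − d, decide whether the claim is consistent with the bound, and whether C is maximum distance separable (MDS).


Singleton RHS = n − k + 1 = 17, slack = 8, bound satisfied, not MDS.

Singleton bound: d ≤ n − k + 1.
Here n = 23, k = 7, so n − k + 1 = 17.
Given d = 9, check d ≤ 17: YES.
Slack = (n − k + 1) − d = 8.
The code is NOT MDS (slack = 8 > 0).
Description: the claimed parameters are [23, 7, 9]_16; such a code would be non-MDS.


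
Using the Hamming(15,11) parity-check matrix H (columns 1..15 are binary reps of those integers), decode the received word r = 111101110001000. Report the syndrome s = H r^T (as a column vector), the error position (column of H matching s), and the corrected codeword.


s = (0, 0, 0, 1)^T, error position = 1, corrected codeword c = 011101110001000

Compute s = H r^T mod 2 one row at a time:
  s_1 = 1 + 0 + 0 + 0 + 1 + 0 + 0 + 0 = 2 ≡ 0 (mod 2).
  s_2 = 1 + 0 + 1 + 1 + 1 + 0 + 0 + 0 = 4 ≡ 0 (mod 2).
  s_3 = 1 + 1 + 1 + 1 + 0 + 0 + 0 + 0 = 4 ≡ 0 (mod 2).
  s_4 = 1 + 1 + 0 + 1 + 0 + 0 + 0 + 0 = 3 ≡ 1 (mod 2).
s = (0, 0, 0, 1)^T — this equals column 1 of H (binary 0001), so error is at position 1.
Correct: flip bit 1 of r = 111101110001000 to get c = 011101110001000.


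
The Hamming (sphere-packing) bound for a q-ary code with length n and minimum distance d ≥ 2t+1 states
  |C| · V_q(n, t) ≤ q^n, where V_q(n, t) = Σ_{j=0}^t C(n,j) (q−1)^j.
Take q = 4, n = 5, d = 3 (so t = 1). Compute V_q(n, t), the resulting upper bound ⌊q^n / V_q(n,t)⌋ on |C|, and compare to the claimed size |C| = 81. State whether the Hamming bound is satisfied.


V_q(n, t) = 16, q^n = 1024, Hamming bound = 64, |C| = 81 > bound (violated).

Step 1: Compute V_q(n, t) = Σ_{j=0}^1 C(n, j) (q−1)^j.
  j = 0: C(5,0)·(3)^0 = 1·1 = 1.
  j = 1: C(5,1)·(3)^1 = 5·3 = 15.
  V_q(n, t) = 1 + 15 = 16.
Step 2: q^n = 4^5 = 1024.
Step 3: Hamming bound ⌊q^n / V_q(n,t)⌋ = ⌊1024/16⌋ = 64.
Step 4: Compare |C| = 81 to 64: violated.
The claimed |C| lies above the Hamming bound, so no 4-ary code of length 5 with d ≥ 3 can have 81 codewords.


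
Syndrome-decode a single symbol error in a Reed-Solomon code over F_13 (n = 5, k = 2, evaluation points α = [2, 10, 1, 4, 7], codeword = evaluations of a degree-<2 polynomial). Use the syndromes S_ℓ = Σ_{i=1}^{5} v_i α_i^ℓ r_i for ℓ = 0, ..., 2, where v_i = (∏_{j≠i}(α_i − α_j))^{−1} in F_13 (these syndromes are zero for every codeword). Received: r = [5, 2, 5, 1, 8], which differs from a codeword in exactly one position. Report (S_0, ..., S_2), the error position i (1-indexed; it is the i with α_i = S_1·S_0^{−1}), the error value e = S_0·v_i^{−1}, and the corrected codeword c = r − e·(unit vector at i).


S = (4, 4, 4), error at position 3, error magnitude e = 11, c = [5, 2, 7, 1, 8].

Step 1: column multipliers v_i = (∏_{j≠i}(α_i − α_j))^{−1} mod 13.
  i = 1 (α = 2): (2−10)(2−1)(2−4)(2−7) = (−8)·1·(−2)·(−5) = −80 ≡ 11, so v_1 = 11^{−1} = 6 (mod 13).
  i = 2 (α = 10): (10−2)(10−1)(10−4)(10−7) = 8·9·6·3 = 1296 ≡ 9, so v_2 = 9^{−1} = 3 (mod 13).
  i = 3 (α = 1): (1−2)(1−10)(1−4)(1−7) = (−1)·(−9)·(−3)·(−6) = 162 ≡ 6, so v_3 = 6^{−1} = 11 (mod 13).
  i = 4 (α = 4): (4−2)(4−10)(4−1)(4−7) = 2·(−6)·3·(−3) = 108 ≡ 4, so v_4 = 4^{−1} = 10 (mod 13).
  i = 5 (α = 7): (7−2)(7−10)(7−1)(7−4) = 5·(−3)·6·3 = −270 ≡ 3, so v_5 = 3^{−1} = 9 (mod 13).
  v = [6, 3, 11, 10, 9].
Step 2: syndromes of r = [5, 2, 5, 1, 8] (all sums mod 13).
  S_0 = Σ v_i r_i = 6·5 + 3·2 + 11·5 + 10·1 + 9·8 = 173 ≡ 4.
  S_1 = Σ v_i α_i r_i = 6·2·5 + 3·10·2 + 11·1·5 + 10·4·1 + 9·7·8 = 719 ≡ 4.
  α_i^2 mod 13 = [4, 9, 1, 3, 10].
  S_2 = Σ v_i α_i^2 r_i = 6·4·5 + 3·9·2 + 11·1·5 + 10·3·1 + 9·10·8 = 979 ≡ 4.
  S = (4, 4, 4) ≠ 0, so r is not a codeword (an error is present).
Step 3: locate the error. For a single error e at position i, S_ℓ = v_i·e·α_i^ℓ, so α_err = S_1/S_0.
  S_0^{−1} = 4^{−1} = 10 (mod 13), so α_err = 4·10 = 40 ≡ 1 = α_3. Error position i = 3.
  Consistency check: S_2/S_1 = 4·10 = 40 ≡ 1 = α_err ✓ (single-error assumption holds).
Step 4: error magnitude e = S_0/v_3 = S_0·∏_{j≠3}(α_3 − α_j) = 4·6 = 24 ≡ 11 (mod 13).
Step 5: correct position 3: c_3 = r_3 − e = 5 − 11 ≡ 7 (mod 13). Hence c = [5, 2, 7, 1, 8].
  Check: interpolating c through the α_i gives m(x) = 9 + 11·x (degree < 2) with m(α_i) = c_i for every i, so c is indeed a codeword.


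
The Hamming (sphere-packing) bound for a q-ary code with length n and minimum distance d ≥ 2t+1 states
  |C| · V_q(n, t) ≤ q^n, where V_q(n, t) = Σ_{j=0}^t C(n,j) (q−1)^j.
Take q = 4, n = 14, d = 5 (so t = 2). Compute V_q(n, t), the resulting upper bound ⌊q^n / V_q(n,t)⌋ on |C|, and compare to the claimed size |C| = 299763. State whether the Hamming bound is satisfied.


V_q(n, t) = 862, q^n = 268435456, Hamming bound = 311410, |C| = 299763 ≤ bound (satisfied).

Step 1: Compute V_q(n, t) = Σ_{j=0}^2 C(n, j) (q−1)^j.
  j = 0: C(14,0)·(3)^0 = 1·1 = 1.
  j = 1: C(14,1)·(3)^1 = 14·3 = 42.
  j = 2: C(14,2)·(3)^2 = 91·9 = 819.
  V_q(n, t) = 1 + 42 + 819 = 862.
Step 2: q^n = 4^14 = 268435456.
Step 3: Hamming bound ⌊q^n / V_q(n,t)⌋ = ⌊268435456/862⌋ = 311410.
Step 4: Compare |C| = 299763 to 311410: satisfied.
The claimed |C| lies below the Hamming bound.


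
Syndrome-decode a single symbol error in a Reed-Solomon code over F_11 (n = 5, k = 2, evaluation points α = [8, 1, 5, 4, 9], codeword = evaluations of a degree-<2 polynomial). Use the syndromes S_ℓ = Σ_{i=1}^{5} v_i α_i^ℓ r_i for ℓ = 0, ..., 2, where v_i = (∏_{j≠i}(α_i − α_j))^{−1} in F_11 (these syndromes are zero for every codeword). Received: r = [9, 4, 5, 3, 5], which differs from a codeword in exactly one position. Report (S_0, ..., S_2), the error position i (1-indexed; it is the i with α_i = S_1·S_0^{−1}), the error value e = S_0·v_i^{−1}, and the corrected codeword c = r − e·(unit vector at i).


S = (7, 2, 10), error at position 3, error magnitude e = 6, c = [9, 4, 10, 3, 5].

Step 1: column multipliers v_i = (∏_{j≠i}(α_i − α_j))^{−1} mod 11.
  i = 1 (α = 8): (8−1)(8−5)(8−4)(8−9) = 7·3·4·(−1) = −84 ≡ 4, so v_1 = 4^{−1} = 3 (mod 11).
  i = 2 (α = 1): (1−8)(1−5)(1−4)(1−9) = (−7)·(−4)·(−3)·(−8) = 672 ≡ 1, so v_2 = 1^{−1} = 1 (mod 11).
  i = 3 (α = 5): (5−8)(5−1)(5−4)(5−9) = (−3)·4·1·(−4) = 48 ≡ 4, so v_3 = 4^{−1} = 3 (mod 11).
  i = 4 (α = 4): (4−8)(4−1)(4−5)(4−9) = (−4)·3·(−1)·(−5) = −60 ≡ 6, so v_4 = 6^{−1} = 2 (mod 11).
  i = 5 (α = 9): (9−8)(9−1)(9−5)(9−4) = 1·8·4·5 = 160 ≡ 6, so v_5 = 6^{−1} = 2 (mod 11).
  v = [3, 1, 3, 2, 2].
Step 2: syndromes of r = [9, 4, 5, 3, 5] (all sums mod 11).
  S_0 = Σ v_i r_i = 3·9 + 1·4 + 3·5 + 2·3 + 2·5 = 62 ≡ 7.
  S_1 = Σ v_i α_i r_i = 3·8·9 + 1·1·4 + 3·5·5 + 2·4·3 + 2·9·5 = 409 ≡ 2.
  α_i^2 mod 11 = [9, 1, 3, 5, 4].
  S_2 = Σ v_i α_i^2 r_i = 3·9·9 + 1·1·4 + 3·3·5 + 2·5·3 + 2·4·5 = 362 ≡ 10.
  S = (7, 2, 10) ≠ 0, so r is not a codeword (an error is present).
Step 3: locate the error. For a single error e at position i, S_ℓ = v_i·e·α_i^ℓ, so α_err = S_1/S_0.
  S_0^{−1} = 7^{−1} = 8 (mod 11), so α_err = 2·8 = 16 ≡ 5 = α_3. Error position i = 3.
  Consistency check: S_2/S_1 = 10·6 = 60 ≡ 5 = α_err ✓ (single-error assumption holds).
Step 4: error magnitude e = S_0/v_3 = S_0·∏_{j≠3}(α_3 − α_j) = 7·4 = 28 ≡ 6 (mod 11).
Step 5: correct position 3: c_3 = r_3 − e = 5 − 6 ≡ 10 (mod 11). Hence c = [9, 4, 10, 3, 5].
  Check: interpolating c through the α_i gives m(x) = 8 + 7·x (degree < 2) with m(α_i) = c_i for every i, so c is indeed a codeword.


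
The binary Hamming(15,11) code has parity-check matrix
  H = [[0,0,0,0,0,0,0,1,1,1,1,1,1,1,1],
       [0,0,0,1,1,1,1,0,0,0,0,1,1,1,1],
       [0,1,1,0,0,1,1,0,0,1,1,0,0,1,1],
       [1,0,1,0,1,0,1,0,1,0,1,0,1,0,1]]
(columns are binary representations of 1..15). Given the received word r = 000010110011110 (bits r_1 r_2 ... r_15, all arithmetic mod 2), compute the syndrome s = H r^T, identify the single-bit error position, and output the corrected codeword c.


s = (1, 1, 1, 0)^T, error position = 14, corrected codeword c = 000010110011100

Compute s = H r^T mod 2 one row at a time:
  s_1 = 1 + 0 + 0 + 1 + 1 + 1 + 1 + 0 = 5 ≡ 1 (mod 2).
  s_2 = 0 + 1 + 0 + 1 + 1 + 1 + 1 + 0 = 5 ≡ 1 (mod 2).
  s_3 = 0 + 0 + 0 + 1 + 0 + 1 + 1 + 0 = 3 ≡ 1 (mod 2).
  s_4 = 0 + 0 + 1 + 1 + 0 + 1 + 1 + 0 = 4 ≡ 0 (mod 2).
s = (1, 1, 1, 0)^T — this equals column 14 of H (binary 1110), so error is at position 14.
Correct: flip bit 14 of r = 000010110011110 to get c = 000010110011100.


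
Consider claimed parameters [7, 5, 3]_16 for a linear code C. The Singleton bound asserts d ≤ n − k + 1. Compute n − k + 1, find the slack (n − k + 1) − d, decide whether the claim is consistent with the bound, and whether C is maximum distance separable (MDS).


Singleton RHS = n − k + 1 = 3, slack = 0, bound satisfied, MDS.

Singleton bound: d ≤ n − k + 1.
Here n = 7, k = 5, so n − k + 1 = 3.
Given d = 3, check d ≤ 3: YES.
Slack = (n − k + 1) − d = 0.
The code is MDS (slack = 0).
Description: the claimed parameters are [7, 5, 3]_16; such a code would be MDS (meets Singleton bound).


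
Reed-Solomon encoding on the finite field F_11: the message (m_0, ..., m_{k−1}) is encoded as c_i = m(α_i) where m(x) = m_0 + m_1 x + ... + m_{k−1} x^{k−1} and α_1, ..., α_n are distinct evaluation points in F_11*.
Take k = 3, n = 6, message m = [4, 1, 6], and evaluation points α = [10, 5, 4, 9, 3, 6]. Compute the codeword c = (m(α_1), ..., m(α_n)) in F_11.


c = [9, 5, 5, 4, 6, 6]

Message polynomial: m(x) = 4 + 1·x + 6·x^2 (mod 11).
For each evaluation point α_i, compute m(α_i) mod 11:
  α_1 = 10: Horner steps 6 → 6 → 9, so m(10) = 9.
  α_2 = 5: Horner steps 6 → 9 → 5, so m(5) = 5.
  α_3 = 4: Horner steps 6 → 3 → 5, so m(4) = 5.
  α_4 = 9: Horner steps 6 → 0 → 4, so m(9) = 4.
  α_5 = 3: Horner steps 6 → 8 → 6, so m(3) = 6.
  α_6 = 6: Horner steps 6 → 4 → 6, so m(6) = 6.
Codeword c = [9, 5, 5, 4, 6, 6] ∈ F_11^6.


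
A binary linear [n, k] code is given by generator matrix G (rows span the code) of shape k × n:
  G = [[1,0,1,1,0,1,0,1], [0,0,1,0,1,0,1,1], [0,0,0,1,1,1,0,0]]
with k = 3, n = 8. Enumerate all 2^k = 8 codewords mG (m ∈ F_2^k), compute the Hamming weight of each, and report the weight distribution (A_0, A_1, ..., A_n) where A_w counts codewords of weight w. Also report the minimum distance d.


Weight distribution: A_0 = 1, A_2 = 1, A_3 = 1, A_4 = 2, A_5 = 3. Minimum distance d = 2.

Enumerate all 2^3 = 8 messages m ∈ F_2^3.
For each, compute codeword c = mG in F_2^8, then tally its weight.
  m = 000 → c = 00000000, weight = 0.
  m = 100 → c = 10110101, weight = 5.
  m = 010 → c = 00101011, weight = 4.
  m = 110 → c = 10011110, weight = 5.
  m = 001 → c = 00011100, weight = 3.
  m = 101 → c = 10101001, weight = 4.
  m = 011 → c = 00110111, weight = 5.
  m = 111 → c = 10000010, weight = 2.
Tally weights:
  weight 0: 1 codewords.
  weight 2: 1 codewords.
  weight 3: 1 codewords.
  weight 4: 2 codewords.
  weight 5: 3 codewords.
Minimum distance d = smallest w > 0 with A_w > 0 = 2.
Sanity: Σ A_w = 8 = 2^3 = 8 ✓.


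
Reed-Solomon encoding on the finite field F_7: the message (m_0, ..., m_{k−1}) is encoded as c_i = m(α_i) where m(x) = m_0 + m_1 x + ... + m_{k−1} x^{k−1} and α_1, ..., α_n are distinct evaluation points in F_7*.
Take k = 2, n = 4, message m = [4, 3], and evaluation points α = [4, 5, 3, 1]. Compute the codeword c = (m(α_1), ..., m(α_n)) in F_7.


c = [2, 5, 6, 0]

Message polynomial: m(x) = 4 + 3·x (mod 7).
For each evaluation point α_i, compute m(α_i) mod 7:
  α_1 = 4: Horner steps 3 → 2, so m(4) = 2.
  α_2 = 5: Horner steps 3 → 5, so m(5) = 5.
  α_3 = 3: Horner steps 3 → 6, so m(3) = 6.
  α_4 = 1: Horner steps 3 → 0, so m(1) = 0.
Codeword c = [2, 5, 6, 0] ∈ F_7^4.
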